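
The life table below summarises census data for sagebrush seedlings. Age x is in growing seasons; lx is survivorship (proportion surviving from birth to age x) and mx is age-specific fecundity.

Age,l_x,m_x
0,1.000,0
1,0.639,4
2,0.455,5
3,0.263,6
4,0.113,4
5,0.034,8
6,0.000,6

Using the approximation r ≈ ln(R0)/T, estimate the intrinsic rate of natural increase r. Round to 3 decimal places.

R0 = Σ lx·mx = 0 + 2.556 + 2.275 + 1.578 + 0.452 + 0.272 + 0 = 7.133
Σ x·lx·mx = 15.008; T = 15.008/7.133 = 2.10402…
r ≈ ln(R0)/T = ln(7.133)/2.10402… = 0.9338… → 0.934

0.934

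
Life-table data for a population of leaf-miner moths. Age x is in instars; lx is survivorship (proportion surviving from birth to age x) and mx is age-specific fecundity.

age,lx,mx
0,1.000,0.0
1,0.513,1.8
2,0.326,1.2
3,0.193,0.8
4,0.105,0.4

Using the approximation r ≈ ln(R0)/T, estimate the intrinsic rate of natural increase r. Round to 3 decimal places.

0.267

R0 = Σ lx·mx = 0 + 0.9234 + 0.3912 + 0.1544 + 0.042 = 1.511
Σ x·lx·mx = 2.337; T = 2.337/1.511 = 1.54666…
r ≈ ln(R0)/T = ln(1.511)/1.54666… = 0.26688… → 0.267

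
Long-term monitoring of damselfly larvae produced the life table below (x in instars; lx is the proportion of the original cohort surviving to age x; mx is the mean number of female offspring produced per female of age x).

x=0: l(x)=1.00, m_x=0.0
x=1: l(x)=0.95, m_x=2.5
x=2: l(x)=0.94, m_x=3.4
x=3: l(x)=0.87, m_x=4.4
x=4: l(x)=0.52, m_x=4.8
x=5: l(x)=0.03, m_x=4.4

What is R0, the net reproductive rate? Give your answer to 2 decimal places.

12.03

lx·mx by age: 0, 2.375, 3.196, 3.828, 2.496, 0.132
R0 = Σ lx·mx = 12.027 → 12.03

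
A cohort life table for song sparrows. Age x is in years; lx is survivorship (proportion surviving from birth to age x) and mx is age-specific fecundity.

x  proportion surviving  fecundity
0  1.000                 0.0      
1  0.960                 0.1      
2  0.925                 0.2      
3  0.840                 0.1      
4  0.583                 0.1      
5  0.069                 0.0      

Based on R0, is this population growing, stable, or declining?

R0 = Σ lx·mx = 0 + 0.096 + 0.185 + 0.084 + 0.0583 + 0 = 0.4233
R0 < 1, so the population is declining.

declining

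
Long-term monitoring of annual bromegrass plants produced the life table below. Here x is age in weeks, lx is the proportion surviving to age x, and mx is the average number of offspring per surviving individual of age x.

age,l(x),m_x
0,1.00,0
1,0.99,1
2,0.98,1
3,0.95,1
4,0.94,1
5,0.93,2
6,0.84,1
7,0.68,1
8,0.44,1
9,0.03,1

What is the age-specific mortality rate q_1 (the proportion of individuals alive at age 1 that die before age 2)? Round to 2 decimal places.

0.01

q_1 = (l_1 − l_2) / l_1 = (0.99 − 0.98) / 0.99
     = 0.01 / 0.99 = 0.010101… → 0.01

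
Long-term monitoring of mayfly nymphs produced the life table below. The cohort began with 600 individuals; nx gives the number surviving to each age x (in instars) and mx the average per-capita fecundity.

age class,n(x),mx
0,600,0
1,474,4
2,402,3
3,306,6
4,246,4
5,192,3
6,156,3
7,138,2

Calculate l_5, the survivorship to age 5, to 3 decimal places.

l_5 = n_5/n_0 = 192/600 = 0.32 → 0.320

0.320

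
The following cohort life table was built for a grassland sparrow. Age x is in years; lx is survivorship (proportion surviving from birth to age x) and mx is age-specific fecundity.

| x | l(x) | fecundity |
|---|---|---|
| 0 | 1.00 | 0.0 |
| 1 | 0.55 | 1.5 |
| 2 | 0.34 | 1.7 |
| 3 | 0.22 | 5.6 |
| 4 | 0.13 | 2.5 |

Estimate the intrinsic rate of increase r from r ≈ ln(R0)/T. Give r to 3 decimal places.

R0 = Σ lx·mx = 0 + 0.825 + 0.578 + 1.232 + 0.325 = 2.96
Σ x·lx·mx = 6.977; T = 6.977/2.96 = 2.35709…
r ≈ ln(R0)/T = ln(2.96)/2.35709… = 0.46039… → 0.460

0.460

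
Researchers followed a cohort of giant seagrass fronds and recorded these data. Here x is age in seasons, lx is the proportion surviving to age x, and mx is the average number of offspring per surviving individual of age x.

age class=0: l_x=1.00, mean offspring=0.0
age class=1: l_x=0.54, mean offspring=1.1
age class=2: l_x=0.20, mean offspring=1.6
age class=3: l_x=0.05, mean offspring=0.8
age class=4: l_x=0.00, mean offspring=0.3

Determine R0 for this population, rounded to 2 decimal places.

0.95

lx·mx by age: 0, 0.594, 0.32, 0.04, 0
R0 = Σ lx·mx = 0.954 → 0.95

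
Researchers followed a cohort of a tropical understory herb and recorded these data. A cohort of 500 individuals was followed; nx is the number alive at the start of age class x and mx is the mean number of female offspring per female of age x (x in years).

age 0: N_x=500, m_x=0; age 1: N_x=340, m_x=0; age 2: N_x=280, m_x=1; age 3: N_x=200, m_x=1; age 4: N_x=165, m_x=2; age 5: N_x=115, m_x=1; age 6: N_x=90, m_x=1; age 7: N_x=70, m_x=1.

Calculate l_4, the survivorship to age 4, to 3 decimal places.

0.330

l_4 = n_4/n_0 = 165/500 = 0.33 → 0.330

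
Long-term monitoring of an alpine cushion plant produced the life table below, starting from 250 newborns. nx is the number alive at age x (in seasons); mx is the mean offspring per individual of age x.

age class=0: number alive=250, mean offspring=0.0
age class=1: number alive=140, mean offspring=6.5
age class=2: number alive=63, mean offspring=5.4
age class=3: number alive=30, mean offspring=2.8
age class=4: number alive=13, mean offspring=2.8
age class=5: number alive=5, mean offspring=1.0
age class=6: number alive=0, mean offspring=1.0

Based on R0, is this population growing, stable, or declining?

growing

lx = nx/n0 = nx/250: 1, 0.56, 0.252, 0.12, 0.052, 0.02, 0
R0 = Σ lx·mx = 0 + 3.64 + 1.3608 + 0.336 + 0.1456 + 0.02 + 0 = 5.5024
R0 > 1, so the population is growing.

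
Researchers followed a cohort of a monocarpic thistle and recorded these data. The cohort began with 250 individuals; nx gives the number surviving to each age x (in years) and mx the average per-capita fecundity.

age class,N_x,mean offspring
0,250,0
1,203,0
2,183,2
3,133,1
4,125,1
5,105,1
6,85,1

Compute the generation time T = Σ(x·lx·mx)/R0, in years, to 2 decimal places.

lx = nx/n0 = nx/250: 1, 0.812, 0.732, 0.532, 0.5, 0.42, 0.34
lx·mx: 0, 0, 1.464, 0.532, 0.5, 0.42, 0.34 → R0 = 3.256
x·lx·mx: 0, 0, 2.928, 1.596, 2, 2.1, 2.04 → Σ = 10.664
T = 10.664 / 3.256 = 3.275184… → 3.28

3.28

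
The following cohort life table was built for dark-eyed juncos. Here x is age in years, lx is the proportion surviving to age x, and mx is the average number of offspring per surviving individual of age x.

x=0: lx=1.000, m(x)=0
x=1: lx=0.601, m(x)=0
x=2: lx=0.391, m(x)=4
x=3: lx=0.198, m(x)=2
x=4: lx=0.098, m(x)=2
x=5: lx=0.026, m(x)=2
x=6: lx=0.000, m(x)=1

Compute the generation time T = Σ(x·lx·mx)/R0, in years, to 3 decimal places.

2.428

lx·mx: 0, 0, 1.564, 0.396, 0.196, 0.052, 0 → R0 = 2.208
x·lx·mx: 0, 0, 3.128, 1.188, 0.784, 0.26, 0 → Σ = 5.36
T = 5.36 / 2.208 = 2.427536… → 2.428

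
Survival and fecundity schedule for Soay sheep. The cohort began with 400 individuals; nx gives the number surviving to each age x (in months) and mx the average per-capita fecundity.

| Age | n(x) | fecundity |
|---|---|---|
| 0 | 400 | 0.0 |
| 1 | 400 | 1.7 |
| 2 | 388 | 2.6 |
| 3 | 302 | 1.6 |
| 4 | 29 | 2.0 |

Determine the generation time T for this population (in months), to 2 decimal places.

lx = nx/n0 = nx/400: 1, 1, 0.97, 0.755, 0.0725
lx·mx: 0, 1.7, 2.522, 1.208, 0.145 → R0 = 5.575
x·lx·mx: 0, 1.7, 5.044, 3.624, 0.58 → Σ = 10.948
T = 10.948 / 5.575 = 1.963767… → 1.96

1.96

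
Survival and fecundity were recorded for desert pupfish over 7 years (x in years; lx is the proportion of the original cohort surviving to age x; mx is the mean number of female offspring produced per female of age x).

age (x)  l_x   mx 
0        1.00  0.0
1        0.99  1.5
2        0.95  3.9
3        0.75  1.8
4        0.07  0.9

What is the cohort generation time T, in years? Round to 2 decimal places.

lx·mx: 0, 1.485, 3.705, 1.35, 0.063 → R0 = 6.603
x·lx·mx: 0, 1.485, 7.41, 4.05, 0.252 → Σ = 13.197
T = 13.197 / 6.603 = 1.998637… → 2.00

2.00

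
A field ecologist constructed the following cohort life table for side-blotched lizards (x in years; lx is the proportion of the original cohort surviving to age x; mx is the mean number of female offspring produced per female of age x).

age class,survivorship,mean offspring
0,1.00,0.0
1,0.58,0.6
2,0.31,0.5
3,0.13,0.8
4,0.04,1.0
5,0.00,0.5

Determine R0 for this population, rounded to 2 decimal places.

0.65

lx·mx by age: 0, 0.348, 0.155, 0.104, 0.04, 0
R0 = Σ lx·mx = 0.647 → 0.65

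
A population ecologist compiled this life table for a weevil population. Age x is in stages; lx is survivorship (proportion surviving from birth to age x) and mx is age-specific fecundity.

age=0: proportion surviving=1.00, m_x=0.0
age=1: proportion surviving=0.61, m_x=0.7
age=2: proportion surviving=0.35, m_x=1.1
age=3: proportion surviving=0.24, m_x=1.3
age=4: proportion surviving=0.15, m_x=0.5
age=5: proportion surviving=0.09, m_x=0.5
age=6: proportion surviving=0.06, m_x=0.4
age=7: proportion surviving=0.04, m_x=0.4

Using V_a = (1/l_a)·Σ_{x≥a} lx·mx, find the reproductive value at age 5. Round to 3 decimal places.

lx·mx for x ≥ 5: 0.045, 0.024, 0.016 → sum = 0.085
V_5 = 0.085 / l_5 = 0.085 / 0.09 = 0.944444… → 0.944

0.944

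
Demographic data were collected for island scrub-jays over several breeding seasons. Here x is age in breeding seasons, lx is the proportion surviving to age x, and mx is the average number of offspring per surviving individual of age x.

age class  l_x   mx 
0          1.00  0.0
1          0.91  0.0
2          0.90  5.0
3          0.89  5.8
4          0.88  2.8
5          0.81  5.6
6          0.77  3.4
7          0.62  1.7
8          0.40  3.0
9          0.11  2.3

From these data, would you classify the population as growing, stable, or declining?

R0 = Σ lx·mx = 0 + 0 + 4.5 + 5.162 + 2.464 + 4.536 + 2.618 + 1.054 + 1.2 + 0.253 = 21.787
R0 > 1, so the population is growing.

growing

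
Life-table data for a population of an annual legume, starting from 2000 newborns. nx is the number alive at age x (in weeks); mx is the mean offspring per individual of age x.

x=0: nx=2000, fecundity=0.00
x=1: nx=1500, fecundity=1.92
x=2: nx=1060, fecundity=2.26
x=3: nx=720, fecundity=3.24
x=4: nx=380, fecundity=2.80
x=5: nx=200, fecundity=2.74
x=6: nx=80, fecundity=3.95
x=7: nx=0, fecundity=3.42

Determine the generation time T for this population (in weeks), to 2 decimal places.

lx = nx/n0 = nx/2000: 1, 0.75, 0.53, 0.36, 0.19, 0.1, 0.04, 0
lx·mx: 0, 1.44, 1.1978, 1.1664, 0.532, 0.274, 0.158, 0 → R0 = 4.7682
x·lx·mx: 0, 1.44, 2.3956, 3.4992, 2.128, 1.37, 0.948, 0 → Σ = 11.7808
T = 11.7808 / 4.7682 = 2.470702… → 2.47

2.47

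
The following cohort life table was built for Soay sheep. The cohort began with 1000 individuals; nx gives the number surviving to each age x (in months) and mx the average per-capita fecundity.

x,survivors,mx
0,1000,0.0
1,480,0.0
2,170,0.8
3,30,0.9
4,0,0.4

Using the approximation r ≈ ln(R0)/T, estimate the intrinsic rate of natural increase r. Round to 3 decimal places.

-0.838

lx = nx/n0 = nx/1000: 1, 0.48, 0.17, 0.03, 0
R0 = Σ lx·mx = 0 + 0 + 0.136 + 0.027 + 0 = 0.163
Σ x·lx·mx = 0.353; T = 0.353/0.163 = 2.16564…
r ≈ ln(R0)/T = ln(0.163)/2.16564… = -0.83763… → -0.838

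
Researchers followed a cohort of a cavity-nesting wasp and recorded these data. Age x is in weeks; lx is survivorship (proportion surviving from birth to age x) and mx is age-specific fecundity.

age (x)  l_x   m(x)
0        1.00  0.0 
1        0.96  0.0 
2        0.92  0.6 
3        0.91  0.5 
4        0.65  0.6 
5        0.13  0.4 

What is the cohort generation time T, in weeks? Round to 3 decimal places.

lx·mx: 0, 0, 0.552, 0.455, 0.39, 0.052 → R0 = 1.449
x·lx·mx: 0, 0, 1.104, 1.365, 1.56, 0.26 → Σ = 4.289
T = 4.289 / 1.449 = 2.959972… → 2.960

2.960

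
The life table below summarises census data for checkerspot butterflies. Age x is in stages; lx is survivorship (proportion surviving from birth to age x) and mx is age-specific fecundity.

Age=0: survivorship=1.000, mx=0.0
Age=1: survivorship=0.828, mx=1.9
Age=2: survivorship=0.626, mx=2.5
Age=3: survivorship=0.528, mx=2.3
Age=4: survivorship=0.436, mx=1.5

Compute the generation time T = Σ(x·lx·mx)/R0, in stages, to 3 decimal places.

2.190

lx·mx: 0, 1.5732, 1.565, 1.2144, 0.654 → R0 = 5.0066
x·lx·mx: 0, 1.5732, 3.13, 3.6432, 2.616 → Σ = 10.9624
T = 10.9624 / 5.0066 = 2.18959… → 2.190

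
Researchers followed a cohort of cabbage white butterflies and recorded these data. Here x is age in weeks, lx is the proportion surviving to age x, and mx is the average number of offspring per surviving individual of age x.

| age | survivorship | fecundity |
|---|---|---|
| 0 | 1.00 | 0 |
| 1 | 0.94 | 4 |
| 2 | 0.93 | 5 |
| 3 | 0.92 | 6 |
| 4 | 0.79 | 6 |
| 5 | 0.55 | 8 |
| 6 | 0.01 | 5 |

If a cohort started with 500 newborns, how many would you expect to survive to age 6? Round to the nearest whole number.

5

Expected survivors = N0 · l_6 = 500 × 0.01 = 5 → 5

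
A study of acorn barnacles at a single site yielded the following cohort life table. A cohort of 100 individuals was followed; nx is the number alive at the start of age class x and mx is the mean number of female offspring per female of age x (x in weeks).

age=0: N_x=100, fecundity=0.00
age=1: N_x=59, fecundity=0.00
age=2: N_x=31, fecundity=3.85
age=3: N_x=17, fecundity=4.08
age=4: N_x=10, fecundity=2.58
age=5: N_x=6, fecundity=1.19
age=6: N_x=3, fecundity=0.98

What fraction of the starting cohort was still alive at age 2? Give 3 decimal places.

0.310

l_2 = n_2/n_0 = 31/100 = 0.31 → 0.310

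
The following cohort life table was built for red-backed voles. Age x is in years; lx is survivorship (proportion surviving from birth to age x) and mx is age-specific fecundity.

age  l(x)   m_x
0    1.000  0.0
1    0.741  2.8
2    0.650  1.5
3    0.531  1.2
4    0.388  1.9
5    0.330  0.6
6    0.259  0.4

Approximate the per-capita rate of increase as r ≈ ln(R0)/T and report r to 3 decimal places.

0.699

R0 = Σ lx·mx = 0 + 2.0748 + 0.975 + 0.6372 + 0.7372 + 0.198 + 0.1036 = 4.7258
Σ x·lx·mx = 10.4968; T = 10.4968/4.7258 = 2.22117…
r ≈ ln(R0)/T = ln(4.7258)/2.22117… = 0.6992… → 0.699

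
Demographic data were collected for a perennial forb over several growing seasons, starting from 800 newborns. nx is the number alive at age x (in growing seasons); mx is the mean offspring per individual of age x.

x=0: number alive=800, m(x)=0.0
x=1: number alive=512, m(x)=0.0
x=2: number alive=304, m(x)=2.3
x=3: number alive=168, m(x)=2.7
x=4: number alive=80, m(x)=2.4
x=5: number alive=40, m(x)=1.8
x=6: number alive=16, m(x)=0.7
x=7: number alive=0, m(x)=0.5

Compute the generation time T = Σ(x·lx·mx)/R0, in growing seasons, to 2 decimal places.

2.77

lx = nx/n0 = nx/800: 1, 0.64, 0.38, 0.21, 0.1, 0.05, 0.02, 0
lx·mx: 0, 0, 0.874, 0.567, 0.24, 0.09, 0.014, 0 → R0 = 1.785
x·lx·mx: 0, 0, 1.748, 1.701, 0.96, 0.45, 0.084, 0 → Σ = 4.943
T = 4.943 / 1.785 = 2.769188… → 2.77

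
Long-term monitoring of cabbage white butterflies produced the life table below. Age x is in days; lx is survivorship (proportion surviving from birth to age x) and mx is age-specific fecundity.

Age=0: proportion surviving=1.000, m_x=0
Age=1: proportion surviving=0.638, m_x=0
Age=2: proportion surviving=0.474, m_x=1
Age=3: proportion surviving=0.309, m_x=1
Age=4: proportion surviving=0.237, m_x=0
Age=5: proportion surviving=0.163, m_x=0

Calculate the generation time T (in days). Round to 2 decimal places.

2.39

lx·mx: 0, 0, 0.474, 0.309, 0, 0 → R0 = 0.783
x·lx·mx: 0, 0, 0.948, 0.927, 0, 0 → Σ = 1.875
T = 1.875 / 0.783 = 2.394636… → 2.39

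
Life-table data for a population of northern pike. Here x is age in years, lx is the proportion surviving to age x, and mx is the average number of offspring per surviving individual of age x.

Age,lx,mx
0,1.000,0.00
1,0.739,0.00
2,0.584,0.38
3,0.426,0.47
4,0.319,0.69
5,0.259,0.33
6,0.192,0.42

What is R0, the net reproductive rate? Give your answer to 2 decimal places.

0.81

lx·mx by age: 0, 0, 0.22192, 0.20022, 0.22011, 0.08547, 0.08064
R0 = Σ lx·mx = 0.80836 → 0.81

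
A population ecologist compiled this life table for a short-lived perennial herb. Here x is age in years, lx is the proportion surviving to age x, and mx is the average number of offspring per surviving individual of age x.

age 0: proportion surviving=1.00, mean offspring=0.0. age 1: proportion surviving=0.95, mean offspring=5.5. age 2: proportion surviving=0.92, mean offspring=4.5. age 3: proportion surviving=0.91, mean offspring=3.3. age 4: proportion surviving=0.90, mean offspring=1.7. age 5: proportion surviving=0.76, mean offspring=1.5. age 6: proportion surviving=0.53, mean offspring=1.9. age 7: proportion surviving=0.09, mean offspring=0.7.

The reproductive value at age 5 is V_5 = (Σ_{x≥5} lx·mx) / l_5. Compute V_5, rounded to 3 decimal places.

lx·mx for x ≥ 5: 1.14, 1.007, 0.063 → sum = 2.21
V_5 = 2.21 / l_5 = 2.21 / 0.76 = 2.907895… → 2.908

2.908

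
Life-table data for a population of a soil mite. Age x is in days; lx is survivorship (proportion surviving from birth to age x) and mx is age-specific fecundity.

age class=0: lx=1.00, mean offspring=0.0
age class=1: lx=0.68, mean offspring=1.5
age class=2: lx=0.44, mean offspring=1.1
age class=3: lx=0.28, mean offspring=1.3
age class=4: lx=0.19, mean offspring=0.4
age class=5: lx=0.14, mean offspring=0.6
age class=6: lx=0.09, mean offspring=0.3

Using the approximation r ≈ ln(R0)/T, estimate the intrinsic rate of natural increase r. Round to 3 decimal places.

0.373

R0 = Σ lx·mx = 0 + 1.02 + 0.484 + 0.364 + 0.076 + 0.084 + 0.027 = 2.055
Σ x·lx·mx = 3.966; T = 3.966/2.055 = 1.92993…
r ≈ ln(R0)/T = ln(2.055)/1.92993… = 0.37321… → 0.373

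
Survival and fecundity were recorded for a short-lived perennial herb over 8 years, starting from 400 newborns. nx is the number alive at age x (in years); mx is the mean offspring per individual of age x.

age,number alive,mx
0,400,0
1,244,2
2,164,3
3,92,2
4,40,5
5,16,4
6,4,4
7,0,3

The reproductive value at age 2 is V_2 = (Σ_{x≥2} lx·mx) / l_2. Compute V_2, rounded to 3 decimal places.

5.829

lx = nx/n0 = nx/400: 1, 0.61, 0.41, 0.23, 0.1, 0.04, 0.01, 0
lx·mx for x ≥ 2: 1.23, 0.46, 0.5, 0.16, 0.04, 0 → sum = 2.39
V_2 = 2.39 / l_2 = 2.39 / 0.41 = 5.829268… → 5.829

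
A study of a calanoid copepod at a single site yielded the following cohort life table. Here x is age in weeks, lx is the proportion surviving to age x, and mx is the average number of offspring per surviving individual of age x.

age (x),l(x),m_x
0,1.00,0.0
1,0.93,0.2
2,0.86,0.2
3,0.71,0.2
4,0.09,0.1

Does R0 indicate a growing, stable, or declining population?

declining

R0 = Σ lx·mx = 0 + 0.186 + 0.172 + 0.142 + 0.009 = 0.509
R0 < 1, so the population is declining.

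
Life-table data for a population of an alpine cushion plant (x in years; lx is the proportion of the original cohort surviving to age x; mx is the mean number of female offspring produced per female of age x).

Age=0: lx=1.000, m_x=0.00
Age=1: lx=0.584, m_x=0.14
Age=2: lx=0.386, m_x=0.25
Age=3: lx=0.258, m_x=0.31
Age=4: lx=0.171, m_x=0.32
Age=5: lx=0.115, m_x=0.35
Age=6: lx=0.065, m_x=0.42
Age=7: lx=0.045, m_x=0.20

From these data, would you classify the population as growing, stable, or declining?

R0 = Σ lx·mx = 0 + 0.08176 + 0.0965 + 0.07998 + 0.05472 + 0.04025 + 0.0273 + 0.009 = 0.38951
R0 < 1, so the population is declining.

declining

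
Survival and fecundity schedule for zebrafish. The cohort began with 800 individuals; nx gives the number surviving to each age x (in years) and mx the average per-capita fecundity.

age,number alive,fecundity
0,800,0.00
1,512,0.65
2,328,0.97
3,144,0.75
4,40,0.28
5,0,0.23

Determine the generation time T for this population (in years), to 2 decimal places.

1.74

lx = nx/n0 = nx/800: 1, 0.64, 0.41, 0.18, 0.05, 0
lx·mx: 0, 0.416, 0.3977, 0.135, 0.014, 0 → R0 = 0.9627
x·lx·mx: 0, 0.416, 0.7954, 0.405, 0.056, 0 → Σ = 1.6724
T = 1.6724 / 0.9627 = 1.737197… → 1.74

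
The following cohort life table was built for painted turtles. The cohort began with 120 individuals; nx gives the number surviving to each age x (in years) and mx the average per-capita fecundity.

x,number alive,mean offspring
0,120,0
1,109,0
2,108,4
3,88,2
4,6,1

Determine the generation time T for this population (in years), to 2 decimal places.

2.31

lx = nx/n0 = nx/120: 1, 0.90833…, 0.9, 0.73333…, 0.05
lx·mx: 0, 0, 3.6, 1.466667…, 0.05 → R0 = 5.116667…
x·lx·mx: 0, 0, 7.2, 4.4…, 0.2 → Σ = 11.8…
T = 11.8… / 5.116667… = 2.306189… → 2.31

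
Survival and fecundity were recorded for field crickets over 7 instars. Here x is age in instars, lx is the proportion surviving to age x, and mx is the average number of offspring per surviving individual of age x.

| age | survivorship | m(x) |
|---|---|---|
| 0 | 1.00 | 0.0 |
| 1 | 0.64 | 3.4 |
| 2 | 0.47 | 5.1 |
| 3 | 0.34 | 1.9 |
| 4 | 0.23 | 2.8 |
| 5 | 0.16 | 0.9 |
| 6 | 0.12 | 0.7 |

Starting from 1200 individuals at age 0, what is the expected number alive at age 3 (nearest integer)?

408

Expected survivors = N0 · l_3 = 1200 × 0.34 = 408 → 408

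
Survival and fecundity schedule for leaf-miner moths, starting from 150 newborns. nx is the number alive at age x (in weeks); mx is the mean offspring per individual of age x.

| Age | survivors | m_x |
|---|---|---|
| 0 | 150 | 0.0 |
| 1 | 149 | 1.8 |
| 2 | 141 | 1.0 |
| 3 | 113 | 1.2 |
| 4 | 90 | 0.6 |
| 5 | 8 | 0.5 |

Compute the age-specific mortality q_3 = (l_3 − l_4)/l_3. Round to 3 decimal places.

lx = nx/n0 = nx/150: 1, 0.99333…, 0.94, 0.75333…, 0.6, 0.05333…
q_3 = (l_3 − l_4) / l_3 = (0.753333… − 0.6) / 0.753333…
     = 0.153333… / 0.753333… = 0.20354… → 0.204

0.204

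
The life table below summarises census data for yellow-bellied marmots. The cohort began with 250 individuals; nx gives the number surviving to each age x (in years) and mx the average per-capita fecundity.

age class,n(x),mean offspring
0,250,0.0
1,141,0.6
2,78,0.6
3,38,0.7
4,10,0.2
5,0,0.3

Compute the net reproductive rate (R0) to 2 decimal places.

0.64

lx = nx/n0 = nx/250: 1, 0.564, 0.312, 0.152, 0.04, 0
lx·mx by age: 0, 0.3384, 0.1872, 0.1064, 0.008, 0
R0 = Σ lx·mx = 0.64 → 0.64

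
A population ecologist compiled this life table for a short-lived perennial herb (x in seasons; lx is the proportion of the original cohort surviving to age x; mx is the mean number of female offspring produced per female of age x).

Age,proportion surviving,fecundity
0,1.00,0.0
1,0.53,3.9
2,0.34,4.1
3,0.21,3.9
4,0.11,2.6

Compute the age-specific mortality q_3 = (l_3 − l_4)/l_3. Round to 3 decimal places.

0.476

q_3 = (l_3 − l_4) / l_3 = (0.21 − 0.11) / 0.21
     = 0.1 / 0.21 = 0.47619… → 0.476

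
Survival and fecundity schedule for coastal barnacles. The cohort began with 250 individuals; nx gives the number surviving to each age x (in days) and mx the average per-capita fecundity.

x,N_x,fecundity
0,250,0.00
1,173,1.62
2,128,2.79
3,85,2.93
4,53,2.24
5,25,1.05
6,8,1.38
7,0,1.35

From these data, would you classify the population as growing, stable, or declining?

growing

lx = nx/n0 = nx/250: 1, 0.692, 0.512, 0.34, 0.212, 0.1, 0.032, 0
R0 = Σ lx·mx = 0 + 1.12104 + 1.42848 + 0.9962 + 0.47488 + 0.105 + 0.04416 + 0 = 4.16976
R0 > 1, so the population is growing.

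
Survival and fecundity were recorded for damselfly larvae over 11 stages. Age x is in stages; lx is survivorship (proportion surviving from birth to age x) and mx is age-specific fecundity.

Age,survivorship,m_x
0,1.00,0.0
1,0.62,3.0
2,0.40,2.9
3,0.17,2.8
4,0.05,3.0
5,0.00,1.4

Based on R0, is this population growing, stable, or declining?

growing

R0 = Σ lx·mx = 0 + 1.86 + 1.16 + 0.476 + 0.15 + 0 = 3.646
R0 > 1, so the population is growing.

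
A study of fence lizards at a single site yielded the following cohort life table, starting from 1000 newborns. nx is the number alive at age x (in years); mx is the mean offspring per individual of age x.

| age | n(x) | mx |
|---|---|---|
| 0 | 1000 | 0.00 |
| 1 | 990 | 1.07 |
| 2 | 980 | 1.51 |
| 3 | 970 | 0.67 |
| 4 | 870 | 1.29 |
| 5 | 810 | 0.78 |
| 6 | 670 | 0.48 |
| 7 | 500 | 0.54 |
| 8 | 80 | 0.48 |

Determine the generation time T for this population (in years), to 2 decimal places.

lx = nx/n0 = nx/1000: 1, 0.99, 0.98, 0.97, 0.87, 0.81, 0.67, 0.5, 0.08
lx·mx: 0, 1.0593, 1.4798, 0.6499, 1.1223, 0.6318, 0.3216, 0.27, 0.0384 → R0 = 5.5731
x·lx·mx: 0, 1.0593, 2.9596, 1.9497, 4.4892, 3.159, 1.9296, 1.89, 0.3072 → Σ = 17.7436
T = 17.7436 / 5.5731 = 3.183794… → 3.18

3.18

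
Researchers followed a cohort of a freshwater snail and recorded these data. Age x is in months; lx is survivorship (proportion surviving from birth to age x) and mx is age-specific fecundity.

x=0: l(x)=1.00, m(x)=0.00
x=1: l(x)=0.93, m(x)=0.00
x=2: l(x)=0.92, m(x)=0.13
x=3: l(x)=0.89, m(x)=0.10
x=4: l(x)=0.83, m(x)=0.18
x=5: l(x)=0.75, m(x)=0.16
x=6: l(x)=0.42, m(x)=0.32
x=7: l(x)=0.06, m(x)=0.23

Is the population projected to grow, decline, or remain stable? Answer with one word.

R0 = Σ lx·mx = 0 + 0 + 0.1196 + 0.089 + 0.1494 + 0.12 + 0.1344 + 0.0138 = 0.6262
R0 < 1, so the population is declining.

declining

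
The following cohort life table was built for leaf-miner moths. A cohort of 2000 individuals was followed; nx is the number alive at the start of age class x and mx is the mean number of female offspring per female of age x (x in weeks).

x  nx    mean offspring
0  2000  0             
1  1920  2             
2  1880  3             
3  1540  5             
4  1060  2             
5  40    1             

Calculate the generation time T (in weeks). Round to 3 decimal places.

lx = nx/n0 = nx/2000: 1, 0.96, 0.94, 0.77, 0.53, 0.02
lx·mx: 0, 1.92, 2.82, 3.85, 1.06, 0.02 → R0 = 9.67
x·lx·mx: 0, 1.92, 5.64, 11.55, 4.24, 0.1 → Σ = 23.45
T = 23.45 / 9.67 = 2.425026… → 2.425

2.425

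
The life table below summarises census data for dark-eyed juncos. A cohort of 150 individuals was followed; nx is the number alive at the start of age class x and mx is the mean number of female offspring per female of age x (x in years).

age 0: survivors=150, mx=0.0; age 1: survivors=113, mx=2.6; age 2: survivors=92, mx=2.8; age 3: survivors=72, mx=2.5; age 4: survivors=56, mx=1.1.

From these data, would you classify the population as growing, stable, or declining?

growing

lx = nx/n0 = nx/150: 1, 0.75333…, 0.61333…, 0.48, 0.37333…
R0 = Σ lx·mx = 0 + 1.958667… + 1.717333… + 1.2 + 0.410667… = 5.286667…
R0 > 1, so the population is growing.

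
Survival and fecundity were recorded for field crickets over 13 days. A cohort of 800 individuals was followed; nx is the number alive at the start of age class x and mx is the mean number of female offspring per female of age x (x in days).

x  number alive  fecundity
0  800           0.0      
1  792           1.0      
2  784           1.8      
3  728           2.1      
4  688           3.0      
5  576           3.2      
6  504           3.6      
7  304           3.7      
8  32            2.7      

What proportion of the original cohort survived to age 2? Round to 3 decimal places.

0.980

l_2 = n_2/n_0 = 784/800 = 0.98 → 0.980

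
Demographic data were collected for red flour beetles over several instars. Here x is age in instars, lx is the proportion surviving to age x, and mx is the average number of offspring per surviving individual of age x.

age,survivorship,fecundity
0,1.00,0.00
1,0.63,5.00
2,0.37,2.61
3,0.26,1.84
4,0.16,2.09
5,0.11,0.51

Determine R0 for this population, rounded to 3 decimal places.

lx·mx by age: 0, 3.15, 0.9657, 0.4784, 0.3344, 0.0561
R0 = Σ lx·mx = 4.9846 → 4.985

4.985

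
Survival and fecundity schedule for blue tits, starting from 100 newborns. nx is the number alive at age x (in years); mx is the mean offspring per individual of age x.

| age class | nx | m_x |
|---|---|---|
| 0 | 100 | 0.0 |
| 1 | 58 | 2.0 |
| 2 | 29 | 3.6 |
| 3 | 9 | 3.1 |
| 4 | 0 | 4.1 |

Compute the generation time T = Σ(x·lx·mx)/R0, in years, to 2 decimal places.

lx = nx/n0 = nx/100: 1, 0.58, 0.29, 0.09, 0
lx·mx: 0, 1.16, 1.044, 0.279, 0 → R0 = 2.483
x·lx·mx: 0, 1.16, 2.088, 0.837, 0 → Σ = 4.085
T = 4.085 / 2.483 = 1.645187… → 1.65

1.65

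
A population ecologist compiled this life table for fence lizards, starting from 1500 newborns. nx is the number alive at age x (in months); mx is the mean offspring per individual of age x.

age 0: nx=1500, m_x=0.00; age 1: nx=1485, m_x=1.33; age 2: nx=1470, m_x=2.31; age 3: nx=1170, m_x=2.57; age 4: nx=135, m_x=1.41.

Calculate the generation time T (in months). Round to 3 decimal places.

lx = nx/n0 = nx/1500: 1, 0.99, 0.98, 0.78, 0.09
lx·mx: 0, 1.3167, 2.2638, 2.0046, 0.1269 → R0 = 5.712
x·lx·mx: 0, 1.3167, 4.5276, 6.0138, 0.5076 → Σ = 12.3657
T = 12.3657 / 5.712 = 2.164863… → 2.165

2.165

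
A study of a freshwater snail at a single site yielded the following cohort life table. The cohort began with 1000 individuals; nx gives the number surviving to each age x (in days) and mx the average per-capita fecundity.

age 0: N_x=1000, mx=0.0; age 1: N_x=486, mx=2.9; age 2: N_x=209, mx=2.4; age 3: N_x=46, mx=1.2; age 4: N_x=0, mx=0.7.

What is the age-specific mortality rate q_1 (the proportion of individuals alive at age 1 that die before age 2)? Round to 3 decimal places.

lx = nx/n0 = nx/1000: 1, 0.486, 0.209, 0.046, 0
q_1 = (l_1 − l_2) / l_1 = (0.486 − 0.209) / 0.486
     = 0.277 / 0.486 = 0.569959… → 0.570

0.570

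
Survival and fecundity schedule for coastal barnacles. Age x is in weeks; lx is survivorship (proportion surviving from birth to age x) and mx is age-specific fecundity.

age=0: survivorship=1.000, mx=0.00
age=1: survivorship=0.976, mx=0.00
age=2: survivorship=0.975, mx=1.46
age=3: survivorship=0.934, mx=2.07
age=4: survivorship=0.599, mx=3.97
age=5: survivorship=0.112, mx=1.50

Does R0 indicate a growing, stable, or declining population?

R0 = Σ lx·mx = 0 + 0 + 1.4235 + 1.93338 + 2.37803 + 0.168 = 5.90291
R0 > 1, so the population is growing.

growing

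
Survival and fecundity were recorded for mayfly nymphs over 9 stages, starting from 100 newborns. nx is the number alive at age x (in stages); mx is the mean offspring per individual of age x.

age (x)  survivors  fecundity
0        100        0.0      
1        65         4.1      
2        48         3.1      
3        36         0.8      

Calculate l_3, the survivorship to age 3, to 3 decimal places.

0.360

l_3 = n_3/n_0 = 36/100 = 0.36 → 0.360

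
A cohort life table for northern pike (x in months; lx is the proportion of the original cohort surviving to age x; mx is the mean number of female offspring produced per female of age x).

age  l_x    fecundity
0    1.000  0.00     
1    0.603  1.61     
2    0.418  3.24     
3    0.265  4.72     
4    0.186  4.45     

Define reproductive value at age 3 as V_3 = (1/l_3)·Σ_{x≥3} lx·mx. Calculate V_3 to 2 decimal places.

7.84

lx·mx for x ≥ 3: 1.2508, 0.8277 → sum = 2.0785
V_3 = 2.0785 / l_3 = 2.0785 / 0.265 = 7.843396… → 7.84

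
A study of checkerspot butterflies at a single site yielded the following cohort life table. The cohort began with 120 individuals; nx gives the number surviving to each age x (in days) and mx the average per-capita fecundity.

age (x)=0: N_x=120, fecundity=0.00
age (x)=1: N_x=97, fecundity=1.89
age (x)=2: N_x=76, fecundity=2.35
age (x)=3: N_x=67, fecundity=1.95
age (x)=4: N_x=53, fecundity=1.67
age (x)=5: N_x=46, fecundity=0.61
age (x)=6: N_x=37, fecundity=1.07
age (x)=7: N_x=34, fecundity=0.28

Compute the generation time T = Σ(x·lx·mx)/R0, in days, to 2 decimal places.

lx = nx/n0 = nx/120: 1, 0.80833…, 0.63333…, 0.55833…, 0.44167…, 0.38333…, 0.30833…, 0.28333…
lx·mx: 0, 1.52775…, 1.488333…, 1.08875…, 0.737583…, 0.233833…, 0.329917…, 0.079333… → R0 = 5.4855…
x·lx·mx: 0, 1.52775…, 2.976667…, 3.26625…, 2.950333…, 1.169167…, 1.9795…, 0.555333… → Σ = 14.425…
T = 14.425… / 5.4855… = 2.62966… → 2.63

2.63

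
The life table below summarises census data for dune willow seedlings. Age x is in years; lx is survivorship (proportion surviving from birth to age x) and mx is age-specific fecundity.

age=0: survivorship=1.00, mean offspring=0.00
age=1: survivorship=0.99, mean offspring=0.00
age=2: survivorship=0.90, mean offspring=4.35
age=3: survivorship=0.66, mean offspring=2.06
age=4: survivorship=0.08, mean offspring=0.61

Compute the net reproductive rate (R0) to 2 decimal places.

5.32

lx·mx by age: 0, 0, 3.915, 1.3596, 0.0488
R0 = Σ lx·mx = 5.3234 → 5.32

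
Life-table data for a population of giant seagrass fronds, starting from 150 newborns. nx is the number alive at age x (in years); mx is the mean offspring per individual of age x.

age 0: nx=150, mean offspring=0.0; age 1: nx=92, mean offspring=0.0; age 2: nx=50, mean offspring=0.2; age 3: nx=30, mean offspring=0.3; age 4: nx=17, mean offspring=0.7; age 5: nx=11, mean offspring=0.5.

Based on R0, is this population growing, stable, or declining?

declining

lx = nx/n0 = nx/150: 1, 0.61333…, 0.33333…, 0.2, 0.11333…, 0.07333…
R0 = Σ lx·mx = 0 + 0 + 0.066667… + 0.06 + 0.079333… + 0.036667… = 0.242667…
R0 < 1, so the population is declining.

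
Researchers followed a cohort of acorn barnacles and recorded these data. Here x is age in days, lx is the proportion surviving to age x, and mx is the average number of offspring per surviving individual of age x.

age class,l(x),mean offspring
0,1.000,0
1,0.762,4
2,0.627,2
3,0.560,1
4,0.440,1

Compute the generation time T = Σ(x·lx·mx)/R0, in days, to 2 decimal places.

lx·mx: 0, 3.048, 1.254, 0.56, 0.44 → R0 = 5.302
x·lx·mx: 0, 3.048, 2.508, 1.68, 1.76 → Σ = 8.996
T = 8.996 / 5.302 = 1.696718… → 1.70

1.70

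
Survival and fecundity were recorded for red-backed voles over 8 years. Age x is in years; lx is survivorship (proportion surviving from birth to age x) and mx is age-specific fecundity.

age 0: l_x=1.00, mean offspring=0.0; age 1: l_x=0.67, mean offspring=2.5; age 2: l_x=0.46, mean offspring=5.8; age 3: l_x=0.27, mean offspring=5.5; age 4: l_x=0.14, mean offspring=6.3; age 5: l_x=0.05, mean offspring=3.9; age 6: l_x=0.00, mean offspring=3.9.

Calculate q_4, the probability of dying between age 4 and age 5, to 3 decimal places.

0.643

q_4 = (l_4 − l_5) / l_4 = (0.14 − 0.05) / 0.14
     = 0.09 / 0.14 = 0.642857… → 0.643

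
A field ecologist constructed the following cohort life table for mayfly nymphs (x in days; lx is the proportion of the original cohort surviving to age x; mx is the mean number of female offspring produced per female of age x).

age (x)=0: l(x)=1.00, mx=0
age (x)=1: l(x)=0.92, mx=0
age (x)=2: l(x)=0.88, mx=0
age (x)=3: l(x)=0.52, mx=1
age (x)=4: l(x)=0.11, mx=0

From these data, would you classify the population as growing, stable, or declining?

R0 = Σ lx·mx = 0 + 0 + 0 + 0.52 + 0 = 0.52
R0 < 1, so the population is declining.

declining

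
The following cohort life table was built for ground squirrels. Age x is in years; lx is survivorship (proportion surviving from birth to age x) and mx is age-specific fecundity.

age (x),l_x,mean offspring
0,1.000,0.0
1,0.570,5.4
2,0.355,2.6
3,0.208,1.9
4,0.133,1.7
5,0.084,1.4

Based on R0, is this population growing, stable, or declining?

R0 = Σ lx·mx = 0 + 3.078 + 0.923 + 0.3952 + 0.2261 + 0.1176 = 4.7399
R0 > 1, so the population is growing.

growing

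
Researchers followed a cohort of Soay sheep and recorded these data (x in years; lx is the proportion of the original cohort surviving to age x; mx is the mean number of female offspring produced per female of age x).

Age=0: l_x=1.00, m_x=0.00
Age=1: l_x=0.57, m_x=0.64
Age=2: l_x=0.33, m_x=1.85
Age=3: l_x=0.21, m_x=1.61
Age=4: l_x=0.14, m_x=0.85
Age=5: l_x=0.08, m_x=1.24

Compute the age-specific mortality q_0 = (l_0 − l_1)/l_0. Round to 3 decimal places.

q_0 = (l_0 − l_1) / l_0 = (1 − 0.57) / 1
     = 0.43 / 1 = 0.43 → 0.430

0.430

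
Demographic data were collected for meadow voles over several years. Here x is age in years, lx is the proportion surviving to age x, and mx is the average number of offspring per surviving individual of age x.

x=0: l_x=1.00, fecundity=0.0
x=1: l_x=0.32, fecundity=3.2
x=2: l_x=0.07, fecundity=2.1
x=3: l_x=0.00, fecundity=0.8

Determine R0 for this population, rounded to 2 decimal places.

1.17

lx·mx by age: 0, 1.024, 0.147, 0
R0 = Σ lx·mx = 1.171 → 1.17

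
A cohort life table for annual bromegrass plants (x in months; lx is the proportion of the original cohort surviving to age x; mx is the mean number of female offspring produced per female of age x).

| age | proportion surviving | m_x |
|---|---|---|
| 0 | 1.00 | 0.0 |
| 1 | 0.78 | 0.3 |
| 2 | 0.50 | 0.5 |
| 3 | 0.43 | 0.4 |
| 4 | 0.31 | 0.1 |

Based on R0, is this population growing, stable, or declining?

R0 = Σ lx·mx = 0 + 0.234 + 0.25 + 0.172 + 0.031 = 0.687
R0 < 1, so the population is declining.

declining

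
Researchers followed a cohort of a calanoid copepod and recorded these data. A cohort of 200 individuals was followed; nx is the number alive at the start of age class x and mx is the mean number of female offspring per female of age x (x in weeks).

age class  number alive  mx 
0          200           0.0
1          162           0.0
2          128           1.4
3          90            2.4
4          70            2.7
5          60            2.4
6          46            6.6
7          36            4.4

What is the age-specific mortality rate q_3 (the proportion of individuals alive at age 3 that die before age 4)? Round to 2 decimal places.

0.22

lx = nx/n0 = nx/200: 1, 0.81, 0.64, 0.45, 0.35, 0.3, 0.23, 0.18
q_3 = (l_3 − l_4) / l_3 = (0.45 − 0.35) / 0.45
     = 0.1 / 0.45 = 0.222222… → 0.22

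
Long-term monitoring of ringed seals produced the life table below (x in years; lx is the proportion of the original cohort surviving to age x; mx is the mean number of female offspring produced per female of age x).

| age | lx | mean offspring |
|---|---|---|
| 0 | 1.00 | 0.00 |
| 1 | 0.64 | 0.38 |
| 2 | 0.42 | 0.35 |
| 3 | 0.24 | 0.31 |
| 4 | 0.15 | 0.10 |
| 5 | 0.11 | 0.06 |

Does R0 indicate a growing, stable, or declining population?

R0 = Σ lx·mx = 0 + 0.2432 + 0.147 + 0.0744 + 0.015 + 0.0066 = 0.4862
R0 < 1, so the population is declining.

declining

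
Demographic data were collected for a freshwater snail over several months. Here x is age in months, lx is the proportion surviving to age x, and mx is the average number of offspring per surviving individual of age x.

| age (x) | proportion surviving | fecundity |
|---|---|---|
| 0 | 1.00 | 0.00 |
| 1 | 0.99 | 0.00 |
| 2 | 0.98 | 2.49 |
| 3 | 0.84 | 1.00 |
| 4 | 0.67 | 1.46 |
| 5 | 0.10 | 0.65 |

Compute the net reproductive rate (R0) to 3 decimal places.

4.323

lx·mx by age: 0, 0, 2.4402, 0.84, 0.9782, 0.065
R0 = Σ lx·mx = 4.3234 → 4.323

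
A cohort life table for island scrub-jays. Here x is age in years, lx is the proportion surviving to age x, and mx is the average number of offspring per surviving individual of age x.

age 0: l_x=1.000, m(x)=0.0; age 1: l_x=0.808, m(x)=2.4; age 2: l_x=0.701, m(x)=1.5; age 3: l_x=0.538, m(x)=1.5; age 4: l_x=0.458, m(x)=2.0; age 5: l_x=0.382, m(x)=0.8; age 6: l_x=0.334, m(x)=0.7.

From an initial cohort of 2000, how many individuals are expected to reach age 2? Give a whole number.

1402

Expected survivors = N0 · l_2 = 2000 × 0.701 = 1402 → 1402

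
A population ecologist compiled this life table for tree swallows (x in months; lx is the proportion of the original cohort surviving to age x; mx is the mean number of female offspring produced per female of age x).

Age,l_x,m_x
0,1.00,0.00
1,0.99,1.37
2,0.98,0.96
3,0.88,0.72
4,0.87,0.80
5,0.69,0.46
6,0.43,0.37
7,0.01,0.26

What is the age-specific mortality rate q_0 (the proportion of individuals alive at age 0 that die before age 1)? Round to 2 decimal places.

q_0 = (l_0 − l_1) / l_0 = (1 − 0.99) / 1
     = 0.01 / 1 = 0.01 → 0.01

0.01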